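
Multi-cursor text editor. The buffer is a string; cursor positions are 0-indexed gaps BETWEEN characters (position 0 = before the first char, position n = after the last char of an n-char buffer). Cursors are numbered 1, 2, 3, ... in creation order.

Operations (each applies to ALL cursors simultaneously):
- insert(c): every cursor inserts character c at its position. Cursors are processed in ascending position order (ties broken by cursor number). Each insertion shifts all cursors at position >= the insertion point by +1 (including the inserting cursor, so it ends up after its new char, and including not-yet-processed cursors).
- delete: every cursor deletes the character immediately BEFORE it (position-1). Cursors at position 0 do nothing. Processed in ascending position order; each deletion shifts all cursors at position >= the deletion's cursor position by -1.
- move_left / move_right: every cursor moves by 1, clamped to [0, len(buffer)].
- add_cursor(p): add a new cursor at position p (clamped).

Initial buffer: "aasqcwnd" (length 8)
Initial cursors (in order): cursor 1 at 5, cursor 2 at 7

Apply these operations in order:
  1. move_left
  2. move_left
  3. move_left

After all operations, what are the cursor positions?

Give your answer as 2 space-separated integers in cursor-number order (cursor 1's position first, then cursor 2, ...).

After op 1 (move_left): buffer="aasqcwnd" (len 8), cursors c1@4 c2@6, authorship ........
After op 2 (move_left): buffer="aasqcwnd" (len 8), cursors c1@3 c2@5, authorship ........
After op 3 (move_left): buffer="aasqcwnd" (len 8), cursors c1@2 c2@4, authorship ........

Answer: 2 4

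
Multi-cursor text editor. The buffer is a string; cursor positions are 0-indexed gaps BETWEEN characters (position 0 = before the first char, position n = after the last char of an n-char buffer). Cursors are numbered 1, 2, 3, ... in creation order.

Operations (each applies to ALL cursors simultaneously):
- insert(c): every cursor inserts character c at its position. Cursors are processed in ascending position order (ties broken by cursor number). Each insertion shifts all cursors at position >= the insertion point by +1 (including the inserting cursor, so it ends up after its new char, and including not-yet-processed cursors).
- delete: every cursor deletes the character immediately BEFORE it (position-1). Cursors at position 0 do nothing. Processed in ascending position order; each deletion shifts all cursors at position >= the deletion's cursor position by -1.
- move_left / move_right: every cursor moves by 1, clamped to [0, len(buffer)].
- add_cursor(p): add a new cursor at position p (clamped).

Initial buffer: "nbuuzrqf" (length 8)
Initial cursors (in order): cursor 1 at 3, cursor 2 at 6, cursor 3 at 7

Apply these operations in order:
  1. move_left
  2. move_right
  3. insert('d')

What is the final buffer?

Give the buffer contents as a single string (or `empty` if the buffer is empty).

Answer: nbuduzrdqdf

Derivation:
After op 1 (move_left): buffer="nbuuzrqf" (len 8), cursors c1@2 c2@5 c3@6, authorship ........
After op 2 (move_right): buffer="nbuuzrqf" (len 8), cursors c1@3 c2@6 c3@7, authorship ........
After op 3 (insert('d')): buffer="nbuduzrdqdf" (len 11), cursors c1@4 c2@8 c3@10, authorship ...1...2.3.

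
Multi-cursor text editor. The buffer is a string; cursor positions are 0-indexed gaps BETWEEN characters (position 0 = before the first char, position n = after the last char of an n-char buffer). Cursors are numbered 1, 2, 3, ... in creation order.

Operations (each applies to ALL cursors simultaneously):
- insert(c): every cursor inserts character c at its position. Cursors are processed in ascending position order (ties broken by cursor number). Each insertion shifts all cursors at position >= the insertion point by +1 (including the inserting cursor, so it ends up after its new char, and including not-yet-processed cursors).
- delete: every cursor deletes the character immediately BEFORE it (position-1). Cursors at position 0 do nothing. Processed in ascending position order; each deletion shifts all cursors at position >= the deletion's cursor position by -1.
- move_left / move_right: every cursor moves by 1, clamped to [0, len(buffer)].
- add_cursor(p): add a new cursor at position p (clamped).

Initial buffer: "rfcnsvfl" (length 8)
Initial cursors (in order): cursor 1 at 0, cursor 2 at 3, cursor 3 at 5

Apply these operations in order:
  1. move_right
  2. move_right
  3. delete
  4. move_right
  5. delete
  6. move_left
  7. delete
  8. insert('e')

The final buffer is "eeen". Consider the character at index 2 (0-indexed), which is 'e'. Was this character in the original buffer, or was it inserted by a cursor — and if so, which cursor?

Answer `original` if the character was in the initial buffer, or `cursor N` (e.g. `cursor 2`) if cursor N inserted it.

After op 1 (move_right): buffer="rfcnsvfl" (len 8), cursors c1@1 c2@4 c3@6, authorship ........
After op 2 (move_right): buffer="rfcnsvfl" (len 8), cursors c1@2 c2@5 c3@7, authorship ........
After op 3 (delete): buffer="rcnvl" (len 5), cursors c1@1 c2@3 c3@4, authorship .....
After op 4 (move_right): buffer="rcnvl" (len 5), cursors c1@2 c2@4 c3@5, authorship .....
After op 5 (delete): buffer="rn" (len 2), cursors c1@1 c2@2 c3@2, authorship ..
After op 6 (move_left): buffer="rn" (len 2), cursors c1@0 c2@1 c3@1, authorship ..
After op 7 (delete): buffer="n" (len 1), cursors c1@0 c2@0 c3@0, authorship .
After op 8 (insert('e')): buffer="eeen" (len 4), cursors c1@3 c2@3 c3@3, authorship 123.
Authorship (.=original, N=cursor N): 1 2 3 .
Index 2: author = 3

Answer: cursor 3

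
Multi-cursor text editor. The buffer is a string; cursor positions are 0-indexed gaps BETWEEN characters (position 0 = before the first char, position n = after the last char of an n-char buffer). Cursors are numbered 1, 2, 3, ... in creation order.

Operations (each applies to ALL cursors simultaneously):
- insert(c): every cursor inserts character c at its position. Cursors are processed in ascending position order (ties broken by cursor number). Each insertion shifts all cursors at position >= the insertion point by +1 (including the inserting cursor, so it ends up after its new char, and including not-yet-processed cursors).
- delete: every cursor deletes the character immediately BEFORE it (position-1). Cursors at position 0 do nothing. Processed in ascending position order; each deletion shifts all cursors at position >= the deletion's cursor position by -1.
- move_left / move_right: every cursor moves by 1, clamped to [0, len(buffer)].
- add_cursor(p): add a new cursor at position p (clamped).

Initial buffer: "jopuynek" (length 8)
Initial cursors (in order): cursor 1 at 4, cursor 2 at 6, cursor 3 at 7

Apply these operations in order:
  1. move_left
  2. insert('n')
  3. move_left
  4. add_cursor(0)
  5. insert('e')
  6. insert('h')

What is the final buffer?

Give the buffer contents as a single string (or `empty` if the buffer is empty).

Answer: ehjopehnuyehnnehnek

Derivation:
After op 1 (move_left): buffer="jopuynek" (len 8), cursors c1@3 c2@5 c3@6, authorship ........
After op 2 (insert('n')): buffer="jopnuynnnek" (len 11), cursors c1@4 c2@7 c3@9, authorship ...1..2.3..
After op 3 (move_left): buffer="jopnuynnnek" (len 11), cursors c1@3 c2@6 c3@8, authorship ...1..2.3..
After op 4 (add_cursor(0)): buffer="jopnuynnnek" (len 11), cursors c4@0 c1@3 c2@6 c3@8, authorship ...1..2.3..
After op 5 (insert('e')): buffer="ejopenuyennenek" (len 15), cursors c4@1 c1@5 c2@9 c3@12, authorship 4...11..22.33..
After op 6 (insert('h')): buffer="ehjopehnuyehnnehnek" (len 19), cursors c4@2 c1@7 c2@12 c3@16, authorship 44...111..222.333..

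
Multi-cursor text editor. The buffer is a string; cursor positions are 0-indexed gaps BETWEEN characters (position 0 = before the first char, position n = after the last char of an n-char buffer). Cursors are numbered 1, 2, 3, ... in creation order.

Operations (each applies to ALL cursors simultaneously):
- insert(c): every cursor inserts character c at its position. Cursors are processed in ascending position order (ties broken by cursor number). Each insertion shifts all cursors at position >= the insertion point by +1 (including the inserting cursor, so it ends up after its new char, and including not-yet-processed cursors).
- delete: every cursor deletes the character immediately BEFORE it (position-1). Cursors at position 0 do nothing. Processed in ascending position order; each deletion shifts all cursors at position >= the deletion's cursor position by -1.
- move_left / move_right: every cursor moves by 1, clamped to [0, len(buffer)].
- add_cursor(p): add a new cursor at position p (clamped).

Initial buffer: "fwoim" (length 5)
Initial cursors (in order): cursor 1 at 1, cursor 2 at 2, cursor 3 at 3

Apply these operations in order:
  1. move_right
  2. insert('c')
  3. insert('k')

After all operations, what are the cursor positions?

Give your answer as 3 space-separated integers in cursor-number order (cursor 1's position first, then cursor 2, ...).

Answer: 4 7 10

Derivation:
After op 1 (move_right): buffer="fwoim" (len 5), cursors c1@2 c2@3 c3@4, authorship .....
After op 2 (insert('c')): buffer="fwcocicm" (len 8), cursors c1@3 c2@5 c3@7, authorship ..1.2.3.
After op 3 (insert('k')): buffer="fwckockickm" (len 11), cursors c1@4 c2@7 c3@10, authorship ..11.22.33.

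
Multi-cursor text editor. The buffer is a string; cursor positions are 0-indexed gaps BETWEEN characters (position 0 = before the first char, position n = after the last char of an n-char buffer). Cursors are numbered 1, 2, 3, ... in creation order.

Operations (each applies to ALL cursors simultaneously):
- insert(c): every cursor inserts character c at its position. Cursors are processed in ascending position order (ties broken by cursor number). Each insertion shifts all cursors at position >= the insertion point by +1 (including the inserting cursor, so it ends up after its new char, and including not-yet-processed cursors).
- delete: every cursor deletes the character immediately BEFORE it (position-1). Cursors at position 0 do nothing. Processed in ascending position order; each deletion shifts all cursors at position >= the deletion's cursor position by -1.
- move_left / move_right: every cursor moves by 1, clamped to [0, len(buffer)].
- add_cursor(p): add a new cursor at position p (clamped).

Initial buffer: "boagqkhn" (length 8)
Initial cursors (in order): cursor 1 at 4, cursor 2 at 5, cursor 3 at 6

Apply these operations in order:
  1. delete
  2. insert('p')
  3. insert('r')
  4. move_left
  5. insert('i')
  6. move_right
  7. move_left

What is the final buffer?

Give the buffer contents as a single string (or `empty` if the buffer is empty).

Answer: boappprriiirhn

Derivation:
After op 1 (delete): buffer="boahn" (len 5), cursors c1@3 c2@3 c3@3, authorship .....
After op 2 (insert('p')): buffer="boappphn" (len 8), cursors c1@6 c2@6 c3@6, authorship ...123..
After op 3 (insert('r')): buffer="boappprrrhn" (len 11), cursors c1@9 c2@9 c3@9, authorship ...123123..
After op 4 (move_left): buffer="boappprrrhn" (len 11), cursors c1@8 c2@8 c3@8, authorship ...123123..
After op 5 (insert('i')): buffer="boappprriiirhn" (len 14), cursors c1@11 c2@11 c3@11, authorship ...123121233..
After op 6 (move_right): buffer="boappprriiirhn" (len 14), cursors c1@12 c2@12 c3@12, authorship ...123121233..
After op 7 (move_left): buffer="boappprriiirhn" (len 14), cursors c1@11 c2@11 c3@11, authorship ...123121233..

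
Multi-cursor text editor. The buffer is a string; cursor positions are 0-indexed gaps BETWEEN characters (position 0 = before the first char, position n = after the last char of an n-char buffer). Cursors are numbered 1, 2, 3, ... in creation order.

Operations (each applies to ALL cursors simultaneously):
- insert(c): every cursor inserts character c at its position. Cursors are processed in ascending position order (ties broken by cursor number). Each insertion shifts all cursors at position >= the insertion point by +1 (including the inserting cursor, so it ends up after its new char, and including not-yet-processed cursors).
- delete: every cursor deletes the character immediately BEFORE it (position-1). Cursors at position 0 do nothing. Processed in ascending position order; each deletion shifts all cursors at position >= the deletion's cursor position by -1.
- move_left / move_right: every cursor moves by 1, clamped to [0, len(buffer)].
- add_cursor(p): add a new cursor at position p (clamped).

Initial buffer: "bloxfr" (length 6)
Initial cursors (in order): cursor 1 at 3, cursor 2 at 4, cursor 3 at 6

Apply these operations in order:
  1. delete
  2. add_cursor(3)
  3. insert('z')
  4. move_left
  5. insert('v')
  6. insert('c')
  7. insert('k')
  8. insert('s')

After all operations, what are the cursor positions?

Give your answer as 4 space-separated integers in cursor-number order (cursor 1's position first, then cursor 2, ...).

Answer: 11 11 22 22

Derivation:
After op 1 (delete): buffer="blf" (len 3), cursors c1@2 c2@2 c3@3, authorship ...
After op 2 (add_cursor(3)): buffer="blf" (len 3), cursors c1@2 c2@2 c3@3 c4@3, authorship ...
After op 3 (insert('z')): buffer="blzzfzz" (len 7), cursors c1@4 c2@4 c3@7 c4@7, authorship ..12.34
After op 4 (move_left): buffer="blzzfzz" (len 7), cursors c1@3 c2@3 c3@6 c4@6, authorship ..12.34
After op 5 (insert('v')): buffer="blzvvzfzvvz" (len 11), cursors c1@5 c2@5 c3@10 c4@10, authorship ..1122.3344
After op 6 (insert('c')): buffer="blzvvcczfzvvccz" (len 15), cursors c1@7 c2@7 c3@14 c4@14, authorship ..112122.334344
After op 7 (insert('k')): buffer="blzvvcckkzfzvvcckkz" (len 19), cursors c1@9 c2@9 c3@18 c4@18, authorship ..11212122.33434344
After op 8 (insert('s')): buffer="blzvvcckksszfzvvcckkssz" (len 23), cursors c1@11 c2@11 c3@22 c4@22, authorship ..1121212122.3343434344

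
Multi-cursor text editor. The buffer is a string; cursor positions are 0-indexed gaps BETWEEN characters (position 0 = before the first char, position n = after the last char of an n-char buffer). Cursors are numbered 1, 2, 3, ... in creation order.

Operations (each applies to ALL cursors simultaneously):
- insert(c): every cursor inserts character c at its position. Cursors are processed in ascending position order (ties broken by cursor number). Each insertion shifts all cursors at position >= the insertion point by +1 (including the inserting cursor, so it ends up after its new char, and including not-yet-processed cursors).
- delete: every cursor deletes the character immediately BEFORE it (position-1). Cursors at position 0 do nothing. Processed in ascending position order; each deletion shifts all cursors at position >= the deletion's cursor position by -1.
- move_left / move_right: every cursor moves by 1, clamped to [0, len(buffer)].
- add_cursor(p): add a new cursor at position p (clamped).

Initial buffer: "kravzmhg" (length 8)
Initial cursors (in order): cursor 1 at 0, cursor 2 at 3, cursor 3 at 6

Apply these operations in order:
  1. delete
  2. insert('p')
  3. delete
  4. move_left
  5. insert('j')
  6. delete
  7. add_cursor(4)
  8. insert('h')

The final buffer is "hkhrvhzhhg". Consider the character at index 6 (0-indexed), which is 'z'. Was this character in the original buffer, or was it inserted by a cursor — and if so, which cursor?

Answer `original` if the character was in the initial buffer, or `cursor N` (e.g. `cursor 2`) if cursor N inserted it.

After op 1 (delete): buffer="krvzhg" (len 6), cursors c1@0 c2@2 c3@4, authorship ......
After op 2 (insert('p')): buffer="pkrpvzphg" (len 9), cursors c1@1 c2@4 c3@7, authorship 1..2..3..
After op 3 (delete): buffer="krvzhg" (len 6), cursors c1@0 c2@2 c3@4, authorship ......
After op 4 (move_left): buffer="krvzhg" (len 6), cursors c1@0 c2@1 c3@3, authorship ......
After op 5 (insert('j')): buffer="jkjrvjzhg" (len 9), cursors c1@1 c2@3 c3@6, authorship 1.2..3...
After op 6 (delete): buffer="krvzhg" (len 6), cursors c1@0 c2@1 c3@3, authorship ......
After op 7 (add_cursor(4)): buffer="krvzhg" (len 6), cursors c1@0 c2@1 c3@3 c4@4, authorship ......
After op 8 (insert('h')): buffer="hkhrvhzhhg" (len 10), cursors c1@1 c2@3 c3@6 c4@8, authorship 1.2..3.4..
Authorship (.=original, N=cursor N): 1 . 2 . . 3 . 4 . .
Index 6: author = original

Answer: original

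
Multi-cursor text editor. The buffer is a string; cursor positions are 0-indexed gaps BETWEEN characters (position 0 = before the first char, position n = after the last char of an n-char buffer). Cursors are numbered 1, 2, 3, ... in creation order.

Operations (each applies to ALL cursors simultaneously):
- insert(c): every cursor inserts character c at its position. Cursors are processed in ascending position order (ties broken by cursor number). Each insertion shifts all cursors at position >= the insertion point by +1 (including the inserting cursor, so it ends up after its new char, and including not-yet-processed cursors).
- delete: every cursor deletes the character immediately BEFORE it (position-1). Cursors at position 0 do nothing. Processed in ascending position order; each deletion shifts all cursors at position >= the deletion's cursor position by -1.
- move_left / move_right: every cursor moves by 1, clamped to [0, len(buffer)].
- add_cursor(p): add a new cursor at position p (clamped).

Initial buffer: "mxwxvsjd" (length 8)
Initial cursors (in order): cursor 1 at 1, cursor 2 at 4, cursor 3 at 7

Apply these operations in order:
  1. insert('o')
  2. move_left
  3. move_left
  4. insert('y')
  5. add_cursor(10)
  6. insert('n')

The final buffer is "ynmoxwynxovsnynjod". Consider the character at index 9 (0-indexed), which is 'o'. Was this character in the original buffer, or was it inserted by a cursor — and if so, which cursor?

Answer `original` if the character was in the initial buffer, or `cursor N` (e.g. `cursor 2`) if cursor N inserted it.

After op 1 (insert('o')): buffer="moxwxovsjod" (len 11), cursors c1@2 c2@6 c3@10, authorship .1...2...3.
After op 2 (move_left): buffer="moxwxovsjod" (len 11), cursors c1@1 c2@5 c3@9, authorship .1...2...3.
After op 3 (move_left): buffer="moxwxovsjod" (len 11), cursors c1@0 c2@4 c3@8, authorship .1...2...3.
After op 4 (insert('y')): buffer="ymoxwyxovsyjod" (len 14), cursors c1@1 c2@6 c3@11, authorship 1.1..2.2..3.3.
After op 5 (add_cursor(10)): buffer="ymoxwyxovsyjod" (len 14), cursors c1@1 c2@6 c4@10 c3@11, authorship 1.1..2.2..3.3.
After op 6 (insert('n')): buffer="ynmoxwynxovsnynjod" (len 18), cursors c1@2 c2@8 c4@13 c3@15, authorship 11.1..22.2..433.3.
Authorship (.=original, N=cursor N): 1 1 . 1 . . 2 2 . 2 . . 4 3 3 . 3 .
Index 9: author = 2

Answer: cursor 2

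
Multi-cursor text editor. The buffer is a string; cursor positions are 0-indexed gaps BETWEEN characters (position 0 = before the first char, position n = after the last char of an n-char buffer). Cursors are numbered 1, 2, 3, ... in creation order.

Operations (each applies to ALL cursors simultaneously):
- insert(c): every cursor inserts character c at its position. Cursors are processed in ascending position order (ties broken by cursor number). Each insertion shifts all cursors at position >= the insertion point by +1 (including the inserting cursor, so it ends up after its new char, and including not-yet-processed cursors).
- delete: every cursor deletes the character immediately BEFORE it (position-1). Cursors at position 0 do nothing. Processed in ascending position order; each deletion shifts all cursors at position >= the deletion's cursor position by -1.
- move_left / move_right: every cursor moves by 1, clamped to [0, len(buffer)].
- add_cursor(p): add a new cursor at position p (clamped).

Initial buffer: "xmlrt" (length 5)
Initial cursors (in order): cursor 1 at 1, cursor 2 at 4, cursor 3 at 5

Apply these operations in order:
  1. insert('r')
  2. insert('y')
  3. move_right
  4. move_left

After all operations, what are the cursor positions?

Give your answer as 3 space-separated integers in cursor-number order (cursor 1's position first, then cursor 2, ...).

After op 1 (insert('r')): buffer="xrmlrrtr" (len 8), cursors c1@2 c2@6 c3@8, authorship .1...2.3
After op 2 (insert('y')): buffer="xrymlrrytry" (len 11), cursors c1@3 c2@8 c3@11, authorship .11...22.33
After op 3 (move_right): buffer="xrymlrrytry" (len 11), cursors c1@4 c2@9 c3@11, authorship .11...22.33
After op 4 (move_left): buffer="xrymlrrytry" (len 11), cursors c1@3 c2@8 c3@10, authorship .11...22.33

Answer: 3 8 10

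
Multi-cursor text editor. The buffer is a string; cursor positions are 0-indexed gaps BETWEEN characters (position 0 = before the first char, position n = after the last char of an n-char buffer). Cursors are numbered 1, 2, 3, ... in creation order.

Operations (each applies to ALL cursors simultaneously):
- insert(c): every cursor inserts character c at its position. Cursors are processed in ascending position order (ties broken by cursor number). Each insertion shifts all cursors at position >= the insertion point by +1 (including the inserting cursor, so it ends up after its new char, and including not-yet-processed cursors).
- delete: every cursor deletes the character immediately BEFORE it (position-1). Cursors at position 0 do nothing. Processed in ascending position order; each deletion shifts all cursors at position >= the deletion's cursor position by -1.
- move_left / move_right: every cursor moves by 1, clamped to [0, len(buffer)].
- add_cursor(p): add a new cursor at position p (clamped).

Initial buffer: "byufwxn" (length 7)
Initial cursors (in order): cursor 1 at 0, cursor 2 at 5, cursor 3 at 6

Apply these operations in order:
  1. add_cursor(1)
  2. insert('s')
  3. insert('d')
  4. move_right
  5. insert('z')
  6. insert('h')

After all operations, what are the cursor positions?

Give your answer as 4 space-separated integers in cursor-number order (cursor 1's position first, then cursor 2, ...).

Answer: 5 18 23 10

Derivation:
After op 1 (add_cursor(1)): buffer="byufwxn" (len 7), cursors c1@0 c4@1 c2@5 c3@6, authorship .......
After op 2 (insert('s')): buffer="sbsyufwsxsn" (len 11), cursors c1@1 c4@3 c2@8 c3@10, authorship 1.4....2.3.
After op 3 (insert('d')): buffer="sdbsdyufwsdxsdn" (len 15), cursors c1@2 c4@5 c2@11 c3@14, authorship 11.44....22.33.
After op 4 (move_right): buffer="sdbsdyufwsdxsdn" (len 15), cursors c1@3 c4@6 c2@12 c3@15, authorship 11.44....22.33.
After op 5 (insert('z')): buffer="sdbzsdyzufwsdxzsdnz" (len 19), cursors c1@4 c4@8 c2@15 c3@19, authorship 11.144.4...22.233.3
After op 6 (insert('h')): buffer="sdbzhsdyzhufwsdxzhsdnzh" (len 23), cursors c1@5 c4@10 c2@18 c3@23, authorship 11.1144.44...22.2233.33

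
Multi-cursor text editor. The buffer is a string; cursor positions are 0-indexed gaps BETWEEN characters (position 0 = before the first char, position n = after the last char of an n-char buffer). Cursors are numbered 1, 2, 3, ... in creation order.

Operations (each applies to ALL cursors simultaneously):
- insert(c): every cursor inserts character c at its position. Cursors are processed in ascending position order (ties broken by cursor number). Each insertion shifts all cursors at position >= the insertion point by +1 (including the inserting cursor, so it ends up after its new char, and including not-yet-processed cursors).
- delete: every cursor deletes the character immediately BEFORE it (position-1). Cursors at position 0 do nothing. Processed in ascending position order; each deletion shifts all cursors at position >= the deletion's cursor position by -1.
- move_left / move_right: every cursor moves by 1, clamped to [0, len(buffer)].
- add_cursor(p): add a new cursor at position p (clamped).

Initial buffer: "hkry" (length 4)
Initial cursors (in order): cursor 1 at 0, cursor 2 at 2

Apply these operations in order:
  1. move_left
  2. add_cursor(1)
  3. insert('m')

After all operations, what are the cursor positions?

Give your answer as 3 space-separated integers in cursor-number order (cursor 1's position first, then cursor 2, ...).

Answer: 1 4 4

Derivation:
After op 1 (move_left): buffer="hkry" (len 4), cursors c1@0 c2@1, authorship ....
After op 2 (add_cursor(1)): buffer="hkry" (len 4), cursors c1@0 c2@1 c3@1, authorship ....
After op 3 (insert('m')): buffer="mhmmkry" (len 7), cursors c1@1 c2@4 c3@4, authorship 1.23...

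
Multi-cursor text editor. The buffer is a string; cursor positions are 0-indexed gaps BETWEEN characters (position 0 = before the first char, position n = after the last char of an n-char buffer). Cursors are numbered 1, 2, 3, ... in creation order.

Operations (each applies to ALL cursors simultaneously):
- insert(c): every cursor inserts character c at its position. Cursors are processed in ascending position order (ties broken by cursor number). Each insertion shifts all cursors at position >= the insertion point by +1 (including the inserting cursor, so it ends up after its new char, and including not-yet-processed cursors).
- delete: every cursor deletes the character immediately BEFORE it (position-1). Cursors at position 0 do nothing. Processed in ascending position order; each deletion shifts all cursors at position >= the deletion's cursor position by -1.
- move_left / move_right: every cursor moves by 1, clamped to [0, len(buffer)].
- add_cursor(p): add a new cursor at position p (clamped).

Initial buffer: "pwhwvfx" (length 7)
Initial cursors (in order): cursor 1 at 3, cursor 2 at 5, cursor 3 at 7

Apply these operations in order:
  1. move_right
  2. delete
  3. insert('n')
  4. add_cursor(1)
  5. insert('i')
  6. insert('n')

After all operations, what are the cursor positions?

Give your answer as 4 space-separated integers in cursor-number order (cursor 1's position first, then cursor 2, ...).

After op 1 (move_right): buffer="pwhwvfx" (len 7), cursors c1@4 c2@6 c3@7, authorship .......
After op 2 (delete): buffer="pwhv" (len 4), cursors c1@3 c2@4 c3@4, authorship ....
After op 3 (insert('n')): buffer="pwhnvnn" (len 7), cursors c1@4 c2@7 c3@7, authorship ...1.23
After op 4 (add_cursor(1)): buffer="pwhnvnn" (len 7), cursors c4@1 c1@4 c2@7 c3@7, authorship ...1.23
After op 5 (insert('i')): buffer="piwhnivnnii" (len 11), cursors c4@2 c1@6 c2@11 c3@11, authorship .4..11.2323
After op 6 (insert('n')): buffer="pinwhninvnniinn" (len 15), cursors c4@3 c1@8 c2@15 c3@15, authorship .44..111.232323

Answer: 8 15 15 3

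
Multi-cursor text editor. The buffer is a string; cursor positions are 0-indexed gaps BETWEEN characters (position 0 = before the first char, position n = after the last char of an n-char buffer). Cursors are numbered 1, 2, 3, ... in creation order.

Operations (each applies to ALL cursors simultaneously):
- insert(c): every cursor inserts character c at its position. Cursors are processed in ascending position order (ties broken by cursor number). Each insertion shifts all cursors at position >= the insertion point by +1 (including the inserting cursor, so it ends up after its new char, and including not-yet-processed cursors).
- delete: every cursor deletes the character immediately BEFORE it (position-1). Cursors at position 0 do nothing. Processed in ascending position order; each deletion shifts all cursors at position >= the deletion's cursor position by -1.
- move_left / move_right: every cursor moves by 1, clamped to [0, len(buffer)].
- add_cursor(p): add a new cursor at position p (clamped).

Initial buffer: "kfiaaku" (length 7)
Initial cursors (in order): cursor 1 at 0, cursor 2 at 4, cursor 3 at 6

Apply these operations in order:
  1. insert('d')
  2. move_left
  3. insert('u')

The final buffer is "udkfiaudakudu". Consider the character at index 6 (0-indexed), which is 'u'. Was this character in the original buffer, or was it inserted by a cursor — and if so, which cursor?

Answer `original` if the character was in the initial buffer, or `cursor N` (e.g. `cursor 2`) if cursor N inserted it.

Answer: cursor 2

Derivation:
After op 1 (insert('d')): buffer="dkfiadakdu" (len 10), cursors c1@1 c2@6 c3@9, authorship 1....2..3.
After op 2 (move_left): buffer="dkfiadakdu" (len 10), cursors c1@0 c2@5 c3@8, authorship 1....2..3.
After op 3 (insert('u')): buffer="udkfiaudakudu" (len 13), cursors c1@1 c2@7 c3@11, authorship 11....22..33.
Authorship (.=original, N=cursor N): 1 1 . . . . 2 2 . . 3 3 .
Index 6: author = 2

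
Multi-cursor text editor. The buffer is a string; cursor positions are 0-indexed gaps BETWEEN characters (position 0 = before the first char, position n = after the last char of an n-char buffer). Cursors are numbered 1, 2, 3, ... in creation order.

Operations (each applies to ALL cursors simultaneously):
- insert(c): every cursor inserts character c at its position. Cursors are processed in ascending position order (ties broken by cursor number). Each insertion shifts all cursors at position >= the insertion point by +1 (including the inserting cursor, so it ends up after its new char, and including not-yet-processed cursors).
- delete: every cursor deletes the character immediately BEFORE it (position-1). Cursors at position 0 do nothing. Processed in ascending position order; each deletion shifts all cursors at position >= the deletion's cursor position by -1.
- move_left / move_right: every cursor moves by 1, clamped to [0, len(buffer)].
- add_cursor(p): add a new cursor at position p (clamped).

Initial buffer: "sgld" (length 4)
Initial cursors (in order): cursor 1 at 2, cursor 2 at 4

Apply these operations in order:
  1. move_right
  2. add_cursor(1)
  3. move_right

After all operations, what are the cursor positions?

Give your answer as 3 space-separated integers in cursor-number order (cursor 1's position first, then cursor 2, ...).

After op 1 (move_right): buffer="sgld" (len 4), cursors c1@3 c2@4, authorship ....
After op 2 (add_cursor(1)): buffer="sgld" (len 4), cursors c3@1 c1@3 c2@4, authorship ....
After op 3 (move_right): buffer="sgld" (len 4), cursors c3@2 c1@4 c2@4, authorship ....

Answer: 4 4 2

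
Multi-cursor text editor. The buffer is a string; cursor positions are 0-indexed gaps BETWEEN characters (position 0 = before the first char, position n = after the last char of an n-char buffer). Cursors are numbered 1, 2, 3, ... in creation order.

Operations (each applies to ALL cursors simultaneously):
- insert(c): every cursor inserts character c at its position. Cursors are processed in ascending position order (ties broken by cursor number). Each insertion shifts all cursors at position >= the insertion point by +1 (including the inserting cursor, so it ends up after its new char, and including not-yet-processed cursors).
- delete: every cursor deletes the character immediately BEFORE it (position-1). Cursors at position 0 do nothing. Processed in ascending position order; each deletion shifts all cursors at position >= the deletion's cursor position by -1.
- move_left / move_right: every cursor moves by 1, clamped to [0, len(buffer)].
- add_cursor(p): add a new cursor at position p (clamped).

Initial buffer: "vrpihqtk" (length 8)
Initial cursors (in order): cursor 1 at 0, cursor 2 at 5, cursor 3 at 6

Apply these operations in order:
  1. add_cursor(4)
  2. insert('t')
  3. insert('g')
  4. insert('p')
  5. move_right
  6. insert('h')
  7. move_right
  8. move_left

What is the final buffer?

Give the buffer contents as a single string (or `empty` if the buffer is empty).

Answer: tgpvhrpitgphhtgpqhtgpthk

Derivation:
After op 1 (add_cursor(4)): buffer="vrpihqtk" (len 8), cursors c1@0 c4@4 c2@5 c3@6, authorship ........
After op 2 (insert('t')): buffer="tvrpithtqttk" (len 12), cursors c1@1 c4@6 c2@8 c3@10, authorship 1....4.2.3..
After op 3 (insert('g')): buffer="tgvrpitghtgqtgtk" (len 16), cursors c1@2 c4@8 c2@11 c3@14, authorship 11....44.22.33..
After op 4 (insert('p')): buffer="tgpvrpitgphtgpqtgptk" (len 20), cursors c1@3 c4@10 c2@14 c3@18, authorship 111....444.222.333..
After op 5 (move_right): buffer="tgpvrpitgphtgpqtgptk" (len 20), cursors c1@4 c4@11 c2@15 c3@19, authorship 111....444.222.333..
After op 6 (insert('h')): buffer="tgpvhrpitgphhtgpqhtgpthk" (len 24), cursors c1@5 c4@13 c2@18 c3@23, authorship 111.1...444.4222.2333.3.
After op 7 (move_right): buffer="tgpvhrpitgphhtgpqhtgpthk" (len 24), cursors c1@6 c4@14 c2@19 c3@24, authorship 111.1...444.4222.2333.3.
After op 8 (move_left): buffer="tgpvhrpitgphhtgpqhtgpthk" (len 24), cursors c1@5 c4@13 c2@18 c3@23, authorship 111.1...444.4222.2333.3.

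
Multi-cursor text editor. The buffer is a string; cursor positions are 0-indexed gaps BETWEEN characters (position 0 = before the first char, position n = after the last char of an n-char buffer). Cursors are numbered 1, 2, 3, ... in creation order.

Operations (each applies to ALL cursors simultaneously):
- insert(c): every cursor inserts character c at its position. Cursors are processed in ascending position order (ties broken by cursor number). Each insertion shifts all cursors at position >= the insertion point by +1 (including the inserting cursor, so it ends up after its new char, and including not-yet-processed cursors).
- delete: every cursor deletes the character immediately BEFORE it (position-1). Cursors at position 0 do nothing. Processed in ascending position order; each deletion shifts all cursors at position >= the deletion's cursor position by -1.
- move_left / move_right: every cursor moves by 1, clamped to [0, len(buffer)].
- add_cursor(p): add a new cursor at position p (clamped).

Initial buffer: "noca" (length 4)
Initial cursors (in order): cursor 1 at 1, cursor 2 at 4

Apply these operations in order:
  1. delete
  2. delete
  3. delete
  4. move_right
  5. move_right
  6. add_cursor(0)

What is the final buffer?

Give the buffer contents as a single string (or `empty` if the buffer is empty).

Answer: empty

Derivation:
After op 1 (delete): buffer="oc" (len 2), cursors c1@0 c2@2, authorship ..
After op 2 (delete): buffer="o" (len 1), cursors c1@0 c2@1, authorship .
After op 3 (delete): buffer="" (len 0), cursors c1@0 c2@0, authorship 
After op 4 (move_right): buffer="" (len 0), cursors c1@0 c2@0, authorship 
After op 5 (move_right): buffer="" (len 0), cursors c1@0 c2@0, authorship 
After op 6 (add_cursor(0)): buffer="" (len 0), cursors c1@0 c2@0 c3@0, authorship 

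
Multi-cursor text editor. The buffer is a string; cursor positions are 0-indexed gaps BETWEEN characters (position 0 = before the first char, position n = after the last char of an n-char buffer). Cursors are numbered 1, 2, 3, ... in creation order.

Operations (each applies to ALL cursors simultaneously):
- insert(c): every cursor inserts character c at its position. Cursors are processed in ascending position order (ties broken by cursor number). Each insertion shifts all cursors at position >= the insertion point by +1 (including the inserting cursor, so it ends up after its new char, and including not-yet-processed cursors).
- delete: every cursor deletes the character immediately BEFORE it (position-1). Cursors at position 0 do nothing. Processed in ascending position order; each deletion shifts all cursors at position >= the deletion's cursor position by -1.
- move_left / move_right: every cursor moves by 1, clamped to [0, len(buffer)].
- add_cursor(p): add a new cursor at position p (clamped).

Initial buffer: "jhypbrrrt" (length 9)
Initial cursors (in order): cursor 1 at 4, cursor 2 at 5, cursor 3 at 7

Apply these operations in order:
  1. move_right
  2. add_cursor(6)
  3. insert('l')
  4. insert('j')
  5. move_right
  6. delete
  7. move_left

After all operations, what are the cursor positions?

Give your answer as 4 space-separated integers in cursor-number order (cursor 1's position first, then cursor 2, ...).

After op 1 (move_right): buffer="jhypbrrrt" (len 9), cursors c1@5 c2@6 c3@8, authorship .........
After op 2 (add_cursor(6)): buffer="jhypbrrrt" (len 9), cursors c1@5 c2@6 c4@6 c3@8, authorship .........
After op 3 (insert('l')): buffer="jhypblrllrrlt" (len 13), cursors c1@6 c2@9 c4@9 c3@12, authorship .....1.24..3.
After op 4 (insert('j')): buffer="jhypbljrlljjrrljt" (len 17), cursors c1@7 c2@12 c4@12 c3@16, authorship .....11.2424..33.
After op 5 (move_right): buffer="jhypbljrlljjrrljt" (len 17), cursors c1@8 c2@13 c4@13 c3@17, authorship .....11.2424..33.
After op 6 (delete): buffer="jhypbljlljrlj" (len 13), cursors c1@7 c2@10 c4@10 c3@13, authorship .....11242.33
After op 7 (move_left): buffer="jhypbljlljrlj" (len 13), cursors c1@6 c2@9 c4@9 c3@12, authorship .....11242.33

Answer: 6 9 12 9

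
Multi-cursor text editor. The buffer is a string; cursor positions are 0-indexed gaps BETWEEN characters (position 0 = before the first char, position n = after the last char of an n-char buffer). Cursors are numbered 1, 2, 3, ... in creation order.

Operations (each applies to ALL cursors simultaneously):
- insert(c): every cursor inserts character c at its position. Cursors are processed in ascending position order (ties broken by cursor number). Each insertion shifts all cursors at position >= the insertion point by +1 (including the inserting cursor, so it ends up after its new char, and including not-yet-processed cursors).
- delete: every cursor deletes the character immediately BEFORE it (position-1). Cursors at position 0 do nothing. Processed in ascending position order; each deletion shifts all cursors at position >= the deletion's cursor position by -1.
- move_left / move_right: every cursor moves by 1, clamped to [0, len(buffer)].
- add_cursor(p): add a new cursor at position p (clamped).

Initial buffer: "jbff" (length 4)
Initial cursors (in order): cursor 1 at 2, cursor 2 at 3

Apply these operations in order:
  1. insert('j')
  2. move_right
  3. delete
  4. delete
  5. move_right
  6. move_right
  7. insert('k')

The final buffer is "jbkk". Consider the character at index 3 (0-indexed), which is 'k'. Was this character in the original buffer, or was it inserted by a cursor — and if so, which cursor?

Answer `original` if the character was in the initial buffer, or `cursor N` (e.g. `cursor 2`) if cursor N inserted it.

Answer: cursor 2

Derivation:
After op 1 (insert('j')): buffer="jbjfjf" (len 6), cursors c1@3 c2@5, authorship ..1.2.
After op 2 (move_right): buffer="jbjfjf" (len 6), cursors c1@4 c2@6, authorship ..1.2.
After op 3 (delete): buffer="jbjj" (len 4), cursors c1@3 c2@4, authorship ..12
After op 4 (delete): buffer="jb" (len 2), cursors c1@2 c2@2, authorship ..
After op 5 (move_right): buffer="jb" (len 2), cursors c1@2 c2@2, authorship ..
After op 6 (move_right): buffer="jb" (len 2), cursors c1@2 c2@2, authorship ..
After op 7 (insert('k')): buffer="jbkk" (len 4), cursors c1@4 c2@4, authorship ..12
Authorship (.=original, N=cursor N): . . 1 2
Index 3: author = 2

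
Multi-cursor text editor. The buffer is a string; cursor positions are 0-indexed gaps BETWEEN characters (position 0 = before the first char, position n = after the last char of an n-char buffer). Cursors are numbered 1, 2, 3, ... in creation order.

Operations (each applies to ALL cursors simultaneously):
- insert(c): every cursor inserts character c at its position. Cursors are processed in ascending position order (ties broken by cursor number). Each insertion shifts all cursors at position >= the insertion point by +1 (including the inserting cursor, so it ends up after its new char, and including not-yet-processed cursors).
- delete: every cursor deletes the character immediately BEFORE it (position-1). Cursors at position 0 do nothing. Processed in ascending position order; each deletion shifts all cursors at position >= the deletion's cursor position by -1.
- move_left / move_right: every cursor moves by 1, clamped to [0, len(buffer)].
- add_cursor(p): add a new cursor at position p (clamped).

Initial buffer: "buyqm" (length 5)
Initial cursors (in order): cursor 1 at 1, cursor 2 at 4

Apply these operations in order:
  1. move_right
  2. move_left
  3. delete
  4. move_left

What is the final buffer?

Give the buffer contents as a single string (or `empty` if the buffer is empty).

After op 1 (move_right): buffer="buyqm" (len 5), cursors c1@2 c2@5, authorship .....
After op 2 (move_left): buffer="buyqm" (len 5), cursors c1@1 c2@4, authorship .....
After op 3 (delete): buffer="uym" (len 3), cursors c1@0 c2@2, authorship ...
After op 4 (move_left): buffer="uym" (len 3), cursors c1@0 c2@1, authorship ...

Answer: uym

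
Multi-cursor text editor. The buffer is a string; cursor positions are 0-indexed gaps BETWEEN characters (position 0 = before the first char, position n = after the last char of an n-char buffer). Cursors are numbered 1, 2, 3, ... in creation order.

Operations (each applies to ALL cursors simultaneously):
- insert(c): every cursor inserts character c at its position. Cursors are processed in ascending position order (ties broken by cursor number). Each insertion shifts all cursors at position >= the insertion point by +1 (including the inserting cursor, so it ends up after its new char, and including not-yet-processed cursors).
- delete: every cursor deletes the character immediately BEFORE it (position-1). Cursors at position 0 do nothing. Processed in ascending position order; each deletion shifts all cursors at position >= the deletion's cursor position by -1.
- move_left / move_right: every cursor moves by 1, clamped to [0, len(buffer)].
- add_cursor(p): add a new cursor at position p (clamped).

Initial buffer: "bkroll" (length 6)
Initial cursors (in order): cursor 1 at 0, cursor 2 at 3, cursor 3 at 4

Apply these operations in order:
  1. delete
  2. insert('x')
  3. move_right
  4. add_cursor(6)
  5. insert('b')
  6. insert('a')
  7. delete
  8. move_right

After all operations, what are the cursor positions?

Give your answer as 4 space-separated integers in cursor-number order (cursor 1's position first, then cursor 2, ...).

After op 1 (delete): buffer="bkll" (len 4), cursors c1@0 c2@2 c3@2, authorship ....
After op 2 (insert('x')): buffer="xbkxxll" (len 7), cursors c1@1 c2@5 c3@5, authorship 1..23..
After op 3 (move_right): buffer="xbkxxll" (len 7), cursors c1@2 c2@6 c3@6, authorship 1..23..
After op 4 (add_cursor(6)): buffer="xbkxxll" (len 7), cursors c1@2 c2@6 c3@6 c4@6, authorship 1..23..
After op 5 (insert('b')): buffer="xbbkxxlbbbl" (len 11), cursors c1@3 c2@10 c3@10 c4@10, authorship 1.1.23.234.
After op 6 (insert('a')): buffer="xbbakxxlbbbaaal" (len 15), cursors c1@4 c2@14 c3@14 c4@14, authorship 1.11.23.234234.
After op 7 (delete): buffer="xbbkxxlbbbl" (len 11), cursors c1@3 c2@10 c3@10 c4@10, authorship 1.1.23.234.
After op 8 (move_right): buffer="xbbkxxlbbbl" (len 11), cursors c1@4 c2@11 c3@11 c4@11, authorship 1.1.23.234.

Answer: 4 11 11 11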